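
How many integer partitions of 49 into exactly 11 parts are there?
p(49, 11 parts) = 15021

Partitions of n into exactly k parts are in bijection with partitions of n − k into at most k parts (subtract 1 from each part). So p(49, exactly 11) = p(38, parts ≤ 11). Computing via the recurrence p(m, j) = p(m, j−1) + p(m−j, j) gives 15021.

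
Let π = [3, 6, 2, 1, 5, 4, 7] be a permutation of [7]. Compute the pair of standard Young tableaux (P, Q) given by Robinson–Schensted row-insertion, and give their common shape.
P = [1, 4, 7] / [2, 5] / [3, 6];  Q = [1, 2, 7] / [3, 5] / [4, 6];  common shape = (3, 2, 2)

Row-insert the values π_1, π_2, … into P one at a time, bumping the leftmost entry strictly greater than the inserted value down to the next row. The recording tableau Q records, in position (i, j), the step at which that cell was added to P.
  Insert 3 (step 1): P = [3];  Q = [1]
  Insert 6 (step 2): P = [3, 6];  Q = [1, 2]
  Insert 2 (step 3): P = [2, 6] / [3];  Q = [1, 2] / [3]
  Insert 1 (step 4): P = [1, 6] / [2] / [3];  Q = [1, 2] / [3] / [4]
  Insert 5 (step 5): P = [1, 5] / [2, 6] / [3];  Q = [1, 2] / [3, 5] / [4]
  Insert 4 (step 6): P = [1, 4] / [2, 5] / [3, 6];  Q = [1, 2] / [3, 5] / [4, 6]
  Insert 7 (step 7): P = [1, 4, 7] / [2, 5] / [3, 6];  Q = [1, 2, 7] / [3, 5] / [4, 6]
Final shape: (3, 2, 2).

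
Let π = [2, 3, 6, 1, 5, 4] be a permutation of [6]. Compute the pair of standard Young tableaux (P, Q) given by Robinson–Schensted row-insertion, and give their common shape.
P = [1, 3, 4] / [2, 5] / [6];  Q = [1, 2, 3] / [4, 5] / [6];  common shape = (3, 2, 1)

Row-insert the values π_1, π_2, … into P one at a time, bumping the leftmost entry strictly greater than the inserted value down to the next row. The recording tableau Q records, in position (i, j), the step at which that cell was added to P.
  Insert 2 (step 1): P = [2];  Q = [1]
  Insert 3 (step 2): P = [2, 3];  Q = [1, 2]
  Insert 6 (step 3): P = [2, 3, 6];  Q = [1, 2, 3]
  Insert 1 (step 4): P = [1, 3, 6] / [2];  Q = [1, 2, 3] / [4]
  Insert 5 (step 5): P = [1, 3, 5] / [2, 6];  Q = [1, 2, 3] / [4, 5]
  Insert 4 (step 6): P = [1, 3, 4] / [2, 5] / [6];  Q = [1, 2, 3] / [4, 5] / [6]
Final shape: (3, 2, 1).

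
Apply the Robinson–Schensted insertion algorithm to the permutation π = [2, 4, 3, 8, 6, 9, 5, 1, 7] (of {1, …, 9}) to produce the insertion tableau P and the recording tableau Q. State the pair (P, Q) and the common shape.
P = [1, 3, 5, 7] / [2, 6, 9] / [4] / [8];  Q = [1, 2, 4, 6] / [3, 5, 9] / [7] / [8];  common shape = (4, 3, 1, 1)

Row-insert the values π_1, π_2, … into P one at a time, bumping the leftmost entry strictly greater than the inserted value down to the next row. The recording tableau Q records, in position (i, j), the step at which that cell was added to P.
  Insert 2 (step 1): P = [2];  Q = [1]
  Insert 4 (step 2): P = [2, 4];  Q = [1, 2]
  Insert 3 (step 3): P = [2, 3] / [4];  Q = [1, 2] / [3]
  Insert 8 (step 4): P = [2, 3, 8] / [4];  Q = [1, 2, 4] / [3]
  Insert 6 (step 5): P = [2, 3, 6] / [4, 8];  Q = [1, 2, 4] / [3, 5]
  Insert 9 (step 6): P = [2, 3, 6, 9] / [4, 8];  Q = [1, 2, 4, 6] / [3, 5]
  Insert 5 (step 7): P = [2, 3, 5, 9] / [4, 6] / [8];  Q = [1, 2, 4, 6] / [3, 5] / [7]
  Insert 1 (step 8): P = [1, 3, 5, 9] / [2, 6] / [4] / [8];  Q = [1, 2, 4, 6] / [3, 5] / [7] / [8]
  Insert 7 (step 9): P = [1, 3, 5, 7] / [2, 6, 9] / [4] / [8];  Q = [1, 2, 4, 6] / [3, 5, 9] / [7] / [8]
Final shape: (4, 3, 1, 1).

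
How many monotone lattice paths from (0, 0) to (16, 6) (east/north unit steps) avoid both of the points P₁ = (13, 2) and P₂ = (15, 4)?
Number of paths = 61200

Inclusion–exclusion. Total paths: C(22, 16) = 74613. Through P₁: C(15, 13)·C(7, 3) = 3675. Through P₂: C(19, 15)·C(3, 1) = 11628. Since P₁ is strictly southwest of P₂, a monotone path through both must visit P₁ then P₂; paths through both = C(15, 13)·C(4, 2)·C(3, 1) = 1890. Avoid both = 74613 − 3675 − 11628 + 1890 = 61200.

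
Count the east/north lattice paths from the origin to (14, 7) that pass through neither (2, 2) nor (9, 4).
Number of paths = 51208

Inclusion–exclusion. Total paths: C(21, 14) = 116280. Through P₁: C(4, 2)·C(17, 12) = 37128. Through P₂: C(13, 9)·C(8, 5) = 40040. Since P₁ is strictly southwest of P₂, a monotone path through both must visit P₁ then P₂; paths through both = C(4, 2)·C(9, 7)·C(8, 5) = 12096. Avoid both = 116280 − 37128 − 40040 + 12096 = 51208.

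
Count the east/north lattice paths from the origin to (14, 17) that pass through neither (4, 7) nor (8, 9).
Number of paths = 146074965

Inclusion–exclusion. Total paths: C(31, 14) = 265182525. Through P₁: C(11, 4)·C(20, 10) = 60969480. Through P₂: C(17, 8)·C(14, 6) = 73002930. Since P₁ is strictly southwest of P₂, a monotone path through both must visit P₁ then P₂; paths through both = C(11, 4)·C(6, 4)·C(14, 6) = 14864850. Avoid both = 265182525 − 60969480 − 73002930 + 14864850 = 146074965.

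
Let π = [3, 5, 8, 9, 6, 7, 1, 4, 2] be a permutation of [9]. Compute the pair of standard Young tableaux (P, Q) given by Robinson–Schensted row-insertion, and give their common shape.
P = [1, 2, 6, 7] / [3, 4] / [5, 9] / [8];  Q = [1, 2, 3, 4] / [5, 6] / [7, 8] / [9];  common shape = (4, 2, 2, 1)

Row-insert the values π_1, π_2, … into P one at a time, bumping the leftmost entry strictly greater than the inserted value down to the next row. The recording tableau Q records, in position (i, j), the step at which that cell was added to P.
  Insert 3 (step 1): P = [3];  Q = [1]
  Insert 5 (step 2): P = [3, 5];  Q = [1, 2]
  Insert 8 (step 3): P = [3, 5, 8];  Q = [1, 2, 3]
  Insert 9 (step 4): P = [3, 5, 8, 9];  Q = [1, 2, 3, 4]
  Insert 6 (step 5): P = [3, 5, 6, 9] / [8];  Q = [1, 2, 3, 4] / [5]
  Insert 7 (step 6): P = [3, 5, 6, 7] / [8, 9];  Q = [1, 2, 3, 4] / [5, 6]
  Insert 1 (step 7): P = [1, 5, 6, 7] / [3, 9] / [8];  Q = [1, 2, 3, 4] / [5, 6] / [7]
  Insert 4 (step 8): P = [1, 4, 6, 7] / [3, 5] / [8, 9];  Q = [1, 2, 3, 4] / [5, 6] / [7, 8]
  Insert 2 (step 9): P = [1, 2, 6, 7] / [3, 4] / [5, 9] / [8];  Q = [1, 2, 3, 4] / [5, 6] / [7, 8] / [9]
Final shape: (4, 2, 2, 1).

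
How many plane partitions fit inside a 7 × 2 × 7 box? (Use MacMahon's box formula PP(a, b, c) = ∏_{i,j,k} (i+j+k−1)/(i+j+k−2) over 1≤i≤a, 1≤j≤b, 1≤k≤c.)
PP(7, 2, 7) = 2760615

Evaluate the triple product over i = 1..7, j = 1..2, k = 1..7. The factors are (2/1) · (3/2) · (4/3) · (5/4) · (6/5) · (7/6) · (8/7) · (3/2) · … (98 factors total). The numerators and denominators telescope so the product is an integer; carrying out the multiplication exactly gives PP(7, 2, 7) = 2760615.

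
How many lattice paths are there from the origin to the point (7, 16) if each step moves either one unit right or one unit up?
Number of paths = 245157

A monotone lattice path from (0, 0) to (7, 16) consists of 7 east steps and 16 north steps in some order, so it is determined by which 7 of the 23 steps are east. The count is C(23, 7) = 245157.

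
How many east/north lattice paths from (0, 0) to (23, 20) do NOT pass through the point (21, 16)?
Number of paths = 767430298170

Total paths from (0, 0) to (23, 20): C(43, 23) = 960566918220. Paths through (21, 16): (paths (0, 0) → (21, 16)) × (paths (21, 16) → (23, 20)) = C(37, 21) · C(6, 2) = 12875774670 · 15 = 193136620050. Avoidance count = 960566918220 − 193136620050 = 767430298170.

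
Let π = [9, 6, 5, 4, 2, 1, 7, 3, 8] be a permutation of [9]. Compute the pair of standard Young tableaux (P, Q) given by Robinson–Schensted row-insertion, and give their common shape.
P = [1, 3, 8] / [2, 7] / [4] / [5] / [6] / [9];  Q = [1, 7, 9] / [2, 8] / [3] / [4] / [5] / [6];  common shape = (3, 2, 1, 1, 1, 1)

Row-insert the values π_1, π_2, … into P one at a time, bumping the leftmost entry strictly greater than the inserted value down to the next row. The recording tableau Q records, in position (i, j), the step at which that cell was added to P.
  Insert 9 (step 1): P = [9];  Q = [1]
  Insert 6 (step 2): P = [6] / [9];  Q = [1] / [2]
  Insert 5 (step 3): P = [5] / [6] / [9];  Q = [1] / [2] / [3]
  Insert 4 (step 4): P = [4] / [5] / [6] / [9];  Q = [1] / [2] / [3] / [4]
  Insert 2 (step 5): P = [2] / [4] / [5] / [6] / [9];  Q = [1] / [2] / [3] / [4] / [5]
  Insert 1 (step 6): P = [1] / [2] / [4] / [5] / [6] / [9];  Q = [1] / [2] / [3] / [4] / [5] / [6]
  Insert 7 (step 7): P = [1, 7] / [2] / [4] / [5] / [6] / [9];  Q = [1, 7] / [2] / [3] / [4] / [5] / [6]
  Insert 3 (step 8): P = [1, 3] / [2, 7] / [4] / [5] / [6] / [9];  Q = [1, 7] / [2, 8] / [3] / [4] / [5] / [6]
  Insert 8 (step 9): P = [1, 3, 8] / [2, 7] / [4] / [5] / [6] / [9];  Q = [1, 7, 9] / [2, 8] / [3] / [4] / [5] / [6]
Final shape: (3, 2, 1, 1, 1, 1).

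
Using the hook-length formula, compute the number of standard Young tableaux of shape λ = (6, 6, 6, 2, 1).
# SYT of shape (6, 6, 6, 2, 1) = 67897830

Hook-length formula: f^λ = n! / Π hook(c), product over all cells c of the Young diagram. For λ = (6, 6, 6, 2, 1), n = 21 boxes. Hook lengths by row (left-to-right, top-to-bottom): [10, 8, 6, 5, 4, 3]; [9, 7, 5, 4, 3, 2]; [8, 6, 4, 3, 2, 1]; [3, 1]; [1]. Product of hooks = 752467968000. So f^λ = 21! / 752467968000 = 51090942171709440000 / 752467968000 = 67897830.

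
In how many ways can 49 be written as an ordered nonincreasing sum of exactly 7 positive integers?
p(49, 7 parts) = 8033

Partitions of n into exactly k parts are in bijection with partitions of n − k into at most k parts (subtract 1 from each part). So p(49, exactly 7) = p(42, parts ≤ 7). Computing via the recurrence p(m, j) = p(m, j−1) + p(m−j, j) gives 8033.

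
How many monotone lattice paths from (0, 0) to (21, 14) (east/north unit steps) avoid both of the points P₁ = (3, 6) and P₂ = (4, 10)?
Number of paths = 2185251015

Inclusion–exclusion. Total paths: C(35, 21) = 2319959400. Through P₁: C(9, 3)·C(26, 18) = 131231100. Through P₂: C(14, 4)·C(21, 17) = 5990985. Since P₁ is strictly southwest of P₂, a monotone path through both must visit P₁ then P₂; paths through both = C(9, 3)·C(5, 1)·C(21, 17) = 2513700. Avoid both = 2319959400 − 131231100 − 5990985 + 2513700 = 2185251015.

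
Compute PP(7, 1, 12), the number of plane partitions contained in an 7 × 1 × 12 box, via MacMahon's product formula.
PP(7, 1, 12) = 50388

Evaluate the triple product over i = 1..7, j = 1..1, k = 1..12. The factors are (2/1) · (3/2) · (4/3) · (5/4) · (6/5) · (7/6) · (8/7) · (9/8) · … (84 factors total). The numerators and denominators telescope so the product is an integer; carrying out the multiplication exactly gives PP(7, 1, 12) = 50388.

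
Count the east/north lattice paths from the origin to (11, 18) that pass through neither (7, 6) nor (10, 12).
Number of paths = 27956656

Inclusion–exclusion. Total paths: C(29, 11) = 34597290. Through P₁: C(13, 7)·C(16, 4) = 3123120. Through P₂: C(22, 10)·C(7, 1) = 4526522. Since P₁ is strictly southwest of P₂, a monotone path through both must visit P₁ then P₂; paths through both = C(13, 7)·C(9, 3)·C(7, 1) = 1009008. Avoid both = 34597290 − 3123120 − 4526522 + 1009008 = 27956656.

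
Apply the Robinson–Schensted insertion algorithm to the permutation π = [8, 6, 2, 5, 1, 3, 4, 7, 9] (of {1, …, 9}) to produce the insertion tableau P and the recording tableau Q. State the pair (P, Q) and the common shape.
P = [1, 3, 4, 7, 9] / [2, 5] / [6] / [8];  Q = [1, 4, 7, 8, 9] / [2, 6] / [3] / [5];  common shape = (5, 2, 1, 1)

Row-insert the values π_1, π_2, … into P one at a time, bumping the leftmost entry strictly greater than the inserted value down to the next row. The recording tableau Q records, in position (i, j), the step at which that cell was added to P.
  Insert 8 (step 1): P = [8];  Q = [1]
  Insert 6 (step 2): P = [6] / [8];  Q = [1] / [2]
  Insert 2 (step 3): P = [2] / [6] / [8];  Q = [1] / [2] / [3]
  Insert 5 (step 4): P = [2, 5] / [6] / [8];  Q = [1, 4] / [2] / [3]
  Insert 1 (step 5): P = [1, 5] / [2] / [6] / [8];  Q = [1, 4] / [2] / [3] / [5]
  Insert 3 (step 6): P = [1, 3] / [2, 5] / [6] / [8];  Q = [1, 4] / [2, 6] / [3] / [5]
  Insert 4 (step 7): P = [1, 3, 4] / [2, 5] / [6] / [8];  Q = [1, 4, 7] / [2, 6] / [3] / [5]
  Insert 7 (step 8): P = [1, 3, 4, 7] / [2, 5] / [6] / [8];  Q = [1, 4, 7, 8] / [2, 6] / [3] / [5]
  Insert 9 (step 9): P = [1, 3, 4, 7, 9] / [2, 5] / [6] / [8];  Q = [1, 4, 7, 8, 9] / [2, 6] / [3] / [5]
Final shape: (5, 2, 1, 1).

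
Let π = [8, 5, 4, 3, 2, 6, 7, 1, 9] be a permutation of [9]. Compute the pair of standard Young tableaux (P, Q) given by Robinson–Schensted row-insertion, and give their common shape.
P = [1, 6, 7, 9] / [2] / [3] / [4] / [5] / [8];  Q = [1, 6, 7, 9] / [2] / [3] / [4] / [5] / [8];  common shape = (4, 1, 1, 1, 1, 1)

Row-insert the values π_1, π_2, … into P one at a time, bumping the leftmost entry strictly greater than the inserted value down to the next row. The recording tableau Q records, in position (i, j), the step at which that cell was added to P.
  Insert 8 (step 1): P = [8];  Q = [1]
  Insert 5 (step 2): P = [5] / [8];  Q = [1] / [2]
  Insert 4 (step 3): P = [4] / [5] / [8];  Q = [1] / [2] / [3]
  Insert 3 (step 4): P = [3] / [4] / [5] / [8];  Q = [1] / [2] / [3] / [4]
  Insert 2 (step 5): P = [2] / [3] / [4] / [5] / [8];  Q = [1] / [2] / [3] / [4] / [5]
  Insert 6 (step 6): P = [2, 6] / [3] / [4] / [5] / [8];  Q = [1, 6] / [2] / [3] / [4] / [5]
  Insert 7 (step 7): P = [2, 6, 7] / [3] / [4] / [5] / [8];  Q = [1, 6, 7] / [2] / [3] / [4] / [5]
  Insert 1 (step 8): P = [1, 6, 7] / [2] / [3] / [4] / [5] / [8];  Q = [1, 6, 7] / [2] / [3] / [4] / [5] / [8]
  Insert 9 (step 9): P = [1, 6, 7, 9] / [2] / [3] / [4] / [5] / [8];  Q = [1, 6, 7, 9] / [2] / [3] / [4] / [5] / [8]
Final shape: (4, 1, 1, 1, 1, 1).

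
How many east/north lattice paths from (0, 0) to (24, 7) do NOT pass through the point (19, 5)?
Number of paths = 1736991

Total paths from (0, 0) to (24, 7): C(31, 24) = 2629575. Paths through (19, 5): (paths (0, 0) → (19, 5)) × (paths (19, 5) → (24, 7)) = C(24, 19) · C(7, 5) = 42504 · 21 = 892584. Avoidance count = 2629575 − 892584 = 1736991.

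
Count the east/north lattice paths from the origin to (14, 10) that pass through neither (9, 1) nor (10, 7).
Number of paths = 1263006

Inclusion–exclusion. Total paths: C(24, 14) = 1961256. Through P₁: C(10, 9)·C(14, 5) = 20020. Through P₂: C(17, 10)·C(7, 4) = 680680. Since P₁ is strictly southwest of P₂, a monotone path through both must visit P₁ then P₂; paths through both = C(10, 9)·C(7, 1)·C(7, 4) = 2450. Avoid both = 1961256 − 20020 − 680680 + 2450 = 1263006.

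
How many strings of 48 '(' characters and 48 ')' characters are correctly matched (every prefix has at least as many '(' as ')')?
C_48 = 131327898242169365477991900

These balanced parentheses are counted by the Catalan number C_n = (1/(n + 1)) · C(2n, n). For n = 48: C_48 = (1/49) · C(96, 48) = 6435067013866298908421603100/49 = 131327898242169365477991900.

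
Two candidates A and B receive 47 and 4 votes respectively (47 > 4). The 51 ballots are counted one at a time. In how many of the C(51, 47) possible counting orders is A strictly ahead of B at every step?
Strict-lead orderings = 210700

Total orderings of the 51 votes with 47 for A: C(51, 47) = 249900. By the Bertrand ballot formula (Cycle Lemma / reflection principle), the number of orderings in which A is strictly ahead of B throughout is (p − q)/(p + q) · C(p + q, p) = (47 − 4)/(47 + 4) · 249900 = 210700.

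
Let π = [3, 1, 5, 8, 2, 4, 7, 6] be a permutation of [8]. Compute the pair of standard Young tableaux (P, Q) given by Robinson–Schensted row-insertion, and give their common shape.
P = [1, 2, 4, 6] / [3, 5, 7] / [8];  Q = [1, 3, 4, 7] / [2, 5, 6] / [8];  common shape = (4, 3, 1)

Row-insert the values π_1, π_2, … into P one at a time, bumping the leftmost entry strictly greater than the inserted value down to the next row. The recording tableau Q records, in position (i, j), the step at which that cell was added to P.
  Insert 3 (step 1): P = [3];  Q = [1]
  Insert 1 (step 2): P = [1] / [3];  Q = [1] / [2]
  Insert 5 (step 3): P = [1, 5] / [3];  Q = [1, 3] / [2]
  Insert 8 (step 4): P = [1, 5, 8] / [3];  Q = [1, 3, 4] / [2]
  Insert 2 (step 5): P = [1, 2, 8] / [3, 5];  Q = [1, 3, 4] / [2, 5]
  Insert 4 (step 6): P = [1, 2, 4] / [3, 5, 8];  Q = [1, 3, 4] / [2, 5, 6]
  Insert 7 (step 7): P = [1, 2, 4, 7] / [3, 5, 8];  Q = [1, 3, 4, 7] / [2, 5, 6]
  Insert 6 (step 8): P = [1, 2, 4, 6] / [3, 5, 7] / [8];  Q = [1, 3, 4, 7] / [2, 5, 6] / [8]
Final shape: (4, 3, 1).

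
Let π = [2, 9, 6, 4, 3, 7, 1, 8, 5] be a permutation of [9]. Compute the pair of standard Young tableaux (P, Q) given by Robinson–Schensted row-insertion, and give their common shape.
P = [1, 3, 5, 8] / [2, 7] / [4] / [6] / [9];  Q = [1, 2, 6, 8] / [3, 9] / [4] / [5] / [7];  common shape = (4, 2, 1, 1, 1)

Row-insert the values π_1, π_2, … into P one at a time, bumping the leftmost entry strictly greater than the inserted value down to the next row. The recording tableau Q records, in position (i, j), the step at which that cell was added to P.
  Insert 2 (step 1): P = [2];  Q = [1]
  Insert 9 (step 2): P = [2, 9];  Q = [1, 2]
  Insert 6 (step 3): P = [2, 6] / [9];  Q = [1, 2] / [3]
  Insert 4 (step 4): P = [2, 4] / [6] / [9];  Q = [1, 2] / [3] / [4]
  Insert 3 (step 5): P = [2, 3] / [4] / [6] / [9];  Q = [1, 2] / [3] / [4] / [5]
  Insert 7 (step 6): P = [2, 3, 7] / [4] / [6] / [9];  Q = [1, 2, 6] / [3] / [4] / [5]
  Insert 1 (step 7): P = [1, 3, 7] / [2] / [4] / [6] / [9];  Q = [1, 2, 6] / [3] / [4] / [5] / [7]
  Insert 8 (step 8): P = [1, 3, 7, 8] / [2] / [4] / [6] / [9];  Q = [1, 2, 6, 8] / [3] / [4] / [5] / [7]
  Insert 5 (step 9): P = [1, 3, 5, 8] / [2, 7] / [4] / [6] / [9];  Q = [1, 2, 6, 8] / [3, 9] / [4] / [5] / [7]
Final shape: (4, 2, 1, 1, 1).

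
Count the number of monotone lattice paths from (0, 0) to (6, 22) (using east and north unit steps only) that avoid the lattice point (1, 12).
Number of paths = 337701

Total paths from (0, 0) to (6, 22): C(28, 6) = 376740. Paths through (1, 12): (paths (0, 0) → (1, 12)) × (paths (1, 12) → (6, 22)) = C(13, 1) · C(15, 5) = 13 · 3003 = 39039. Avoidance count = 376740 − 39039 = 337701.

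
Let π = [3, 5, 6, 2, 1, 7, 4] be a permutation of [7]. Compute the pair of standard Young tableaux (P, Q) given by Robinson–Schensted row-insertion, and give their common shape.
P = [1, 4, 6, 7] / [2, 5] / [3];  Q = [1, 2, 3, 6] / [4, 7] / [5];  common shape = (4, 2, 1)

Row-insert the values π_1, π_2, … into P one at a time, bumping the leftmost entry strictly greater than the inserted value down to the next row. The recording tableau Q records, in position (i, j), the step at which that cell was added to P.
  Insert 3 (step 1): P = [3];  Q = [1]
  Insert 5 (step 2): P = [3, 5];  Q = [1, 2]
  Insert 6 (step 3): P = [3, 5, 6];  Q = [1, 2, 3]
  Insert 2 (step 4): P = [2, 5, 6] / [3];  Q = [1, 2, 3] / [4]
  Insert 1 (step 5): P = [1, 5, 6] / [2] / [3];  Q = [1, 2, 3] / [4] / [5]
  Insert 7 (step 6): P = [1, 5, 6, 7] / [2] / [3];  Q = [1, 2, 3, 6] / [4] / [5]
  Insert 4 (step 7): P = [1, 4, 6, 7] / [2, 5] / [3];  Q = [1, 2, 3, 6] / [4, 7] / [5]
Final shape: (4, 2, 1).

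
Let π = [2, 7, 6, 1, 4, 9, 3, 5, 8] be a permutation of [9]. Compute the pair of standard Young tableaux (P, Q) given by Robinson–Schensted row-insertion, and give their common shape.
P = [1, 3, 5, 8] / [2, 4, 9] / [6] / [7];  Q = [1, 2, 6, 9] / [3, 5, 8] / [4] / [7];  common shape = (4, 3, 1, 1)

Row-insert the values π_1, π_2, … into P one at a time, bumping the leftmost entry strictly greater than the inserted value down to the next row. The recording tableau Q records, in position (i, j), the step at which that cell was added to P.
  Insert 2 (step 1): P = [2];  Q = [1]
  Insert 7 (step 2): P = [2, 7];  Q = [1, 2]
  Insert 6 (step 3): P = [2, 6] / [7];  Q = [1, 2] / [3]
  Insert 1 (step 4): P = [1, 6] / [2] / [7];  Q = [1, 2] / [3] / [4]
  Insert 4 (step 5): P = [1, 4] / [2, 6] / [7];  Q = [1, 2] / [3, 5] / [4]
  Insert 9 (step 6): P = [1, 4, 9] / [2, 6] / [7];  Q = [1, 2, 6] / [3, 5] / [4]
  Insert 3 (step 7): P = [1, 3, 9] / [2, 4] / [6] / [7];  Q = [1, 2, 6] / [3, 5] / [4] / [7]
  Insert 5 (step 8): P = [1, 3, 5] / [2, 4, 9] / [6] / [7];  Q = [1, 2, 6] / [3, 5, 8] / [4] / [7]
  Insert 8 (step 9): P = [1, 3, 5, 8] / [2, 4, 9] / [6] / [7];  Q = [1, 2, 6, 9] / [3, 5, 8] / [4] / [7]
Final shape: (4, 3, 1, 1).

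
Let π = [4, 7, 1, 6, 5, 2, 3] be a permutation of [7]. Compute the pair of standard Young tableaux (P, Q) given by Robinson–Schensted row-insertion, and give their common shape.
P = [1, 2, 3] / [4, 5] / [6] / [7];  Q = [1, 2, 7] / [3, 4] / [5] / [6];  common shape = (3, 2, 1, 1)

Row-insert the values π_1, π_2, … into P one at a time, bumping the leftmost entry strictly greater than the inserted value down to the next row. The recording tableau Q records, in position (i, j), the step at which that cell was added to P.
  Insert 4 (step 1): P = [4];  Q = [1]
  Insert 7 (step 2): P = [4, 7];  Q = [1, 2]
  Insert 1 (step 3): P = [1, 7] / [4];  Q = [1, 2] / [3]
  Insert 6 (step 4): P = [1, 6] / [4, 7];  Q = [1, 2] / [3, 4]
  Insert 5 (step 5): P = [1, 5] / [4, 6] / [7];  Q = [1, 2] / [3, 4] / [5]
  Insert 2 (step 6): P = [1, 2] / [4, 5] / [6] / [7];  Q = [1, 2] / [3, 4] / [5] / [6]
  Insert 3 (step 7): P = [1, 2, 3] / [4, 5] / [6] / [7];  Q = [1, 2, 7] / [3, 4] / [5] / [6]
Final shape: (3, 2, 1, 1).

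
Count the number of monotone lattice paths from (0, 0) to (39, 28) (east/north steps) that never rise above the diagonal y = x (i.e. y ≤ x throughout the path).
Number of paths = 1759318006963275528

By the reflection principle (André's argument), the number of monotone paths to (39, 28) with n ≤ m that never go above y = x is C(67, 39) − C(67, 40) = 5864393356544251760 − 4105075349580976232 = 1759318006963275528.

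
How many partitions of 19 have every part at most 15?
p(19, parts ≤ 15) = 483

Use the recurrence p(n, m) = p(n, m−1) + p(n−m, m): either the largest part is < m (count p(n, m−1)) or the largest part is exactly m (remove one copy of m, count p(n−m, m)). With p(0, ·) = 1 this gives p(19, parts ≤ 15) = 483. (By conjugating Young diagrams, this also counts partitions of 19 into at most 15 parts.)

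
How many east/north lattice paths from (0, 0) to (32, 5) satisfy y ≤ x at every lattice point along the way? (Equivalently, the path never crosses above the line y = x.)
Number of paths = 369852

By the reflection principle (André's argument), the number of monotone paths to (32, 5) with n ≤ m that never go above y = x is C(37, 32) − C(37, 33) = 435897 − 66045 = 369852.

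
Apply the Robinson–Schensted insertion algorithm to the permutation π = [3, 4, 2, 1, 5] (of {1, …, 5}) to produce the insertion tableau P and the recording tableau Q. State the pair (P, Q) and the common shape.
P = [1, 4, 5] / [2] / [3];  Q = [1, 2, 5] / [3] / [4];  common shape = (3, 1, 1)

Row-insert the values π_1, π_2, … into P one at a time, bumping the leftmost entry strictly greater than the inserted value down to the next row. The recording tableau Q records, in position (i, j), the step at which that cell was added to P.
  Insert 3 (step 1): P = [3];  Q = [1]
  Insert 4 (step 2): P = [3, 4];  Q = [1, 2]
  Insert 2 (step 3): P = [2, 4] / [3];  Q = [1, 2] / [3]
  Insert 1 (step 4): P = [1, 4] / [2] / [3];  Q = [1, 2] / [3] / [4]
  Insert 5 (step 5): P = [1, 4, 5] / [2] / [3];  Q = [1, 2, 5] / [3] / [4]
Final shape: (3, 1, 1).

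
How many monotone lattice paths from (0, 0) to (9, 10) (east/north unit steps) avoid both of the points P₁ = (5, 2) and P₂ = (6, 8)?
Number of paths = 53423

Inclusion–exclusion. Total paths: C(19, 9) = 92378. Through P₁: C(7, 5)·C(12, 4) = 10395. Through P₂: C(14, 6)·C(5, 3) = 30030. Since P₁ is strictly southwest of P₂, a monotone path through both must visit P₁ then P₂; paths through both = C(7, 5)·C(7, 1)·C(5, 3) = 1470. Avoid both = 92378 − 10395 − 30030 + 1470 = 53423.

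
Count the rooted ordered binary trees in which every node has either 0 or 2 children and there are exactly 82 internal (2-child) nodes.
C_82 = 17526585015616776834735140517915655636396234280

These full binary trees are counted by the Catalan number C_n = (1/(n + 1)) · C(2n, n). For n = 82: C_82 = (1/83) · C(164, 82) = 1454706556296192477283016662986999417820887445240/83 = 17526585015616776834735140517915655636396234280.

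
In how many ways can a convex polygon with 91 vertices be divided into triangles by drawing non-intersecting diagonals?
C_89 = 254224158304000796523953440778841647086547372026600

These polygon triangulations are counted by the Catalan number C_n = (1/(n + 1)) · C(2n, n). For n = 89: C_89 = (1/90) · C(178, 89) = 22880174247360071687155809670095748237789263482394000/90 = 254224158304000796523953440778841647086547372026600.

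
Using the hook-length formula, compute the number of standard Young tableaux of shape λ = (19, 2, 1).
# SYT of shape (19, 2, 1) = 2640

Hook-length formula: f^λ = n! / Π hook(c), product over all cells c of the Young diagram. For λ = (19, 2, 1), n = 22 boxes. Hook lengths by row (left-to-right, top-to-bottom): [21, 19, 17, 16, 15, 14, 13, 12, 11, 10, 9, 8, 7, 6, 5, 4, 3, 2, 1]; [3, 1]; [1]. Product of hooks = 425757851430912000. So f^λ = 22! / 425757851430912000 = 1124000727777607680000 / 425757851430912000 = 2640.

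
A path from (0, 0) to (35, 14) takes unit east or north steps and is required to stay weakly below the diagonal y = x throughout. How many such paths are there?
Number of paths = 412652088772

By the reflection principle (André's argument), the number of monotone paths to (35, 14) with n ≤ m that never go above y = x is C(49, 35) − C(49, 36) = 675248872536 − 262596783764 = 412652088772.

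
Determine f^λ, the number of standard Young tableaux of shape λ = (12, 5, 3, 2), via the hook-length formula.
# SYT of shape (12, 5, 3, 2) = 121938960

Hook-length formula: f^λ = n! / Π hook(c), product over all cells c of the Young diagram. For λ = (12, 5, 3, 2), n = 22 boxes. Hook lengths by row (left-to-right, top-to-bottom): [15, 14, 12, 10, 9, 7, 6, 5, 4, 3, 2, 1]; [7, 6, 4, 2, 1]; [4, 3, 1]; [2, 1]. Product of hooks = 9217732608000. So f^λ = 22! / 9217732608000 = 1124000727777607680000 / 9217732608000 = 121938960.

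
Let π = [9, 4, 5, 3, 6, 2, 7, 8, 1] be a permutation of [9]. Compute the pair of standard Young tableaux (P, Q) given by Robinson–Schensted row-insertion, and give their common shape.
P = [1, 5, 6, 7, 8] / [2] / [3] / [4] / [9];  Q = [1, 3, 5, 7, 8] / [2] / [4] / [6] / [9];  common shape = (5, 1, 1, 1, 1)

Row-insert the values π_1, π_2, … into P one at a time, bumping the leftmost entry strictly greater than the inserted value down to the next row. The recording tableau Q records, in position (i, j), the step at which that cell was added to P.
  Insert 9 (step 1): P = [9];  Q = [1]
  Insert 4 (step 2): P = [4] / [9];  Q = [1] / [2]
  Insert 5 (step 3): P = [4, 5] / [9];  Q = [1, 3] / [2]
  Insert 3 (step 4): P = [3, 5] / [4] / [9];  Q = [1, 3] / [2] / [4]
  Insert 6 (step 5): P = [3, 5, 6] / [4] / [9];  Q = [1, 3, 5] / [2] / [4]
  Insert 2 (step 6): P = [2, 5, 6] / [3] / [4] / [9];  Q = [1, 3, 5] / [2] / [4] / [6]
  Insert 7 (step 7): P = [2, 5, 6, 7] / [3] / [4] / [9];  Q = [1, 3, 5, 7] / [2] / [4] / [6]
  Insert 8 (step 8): P = [2, 5, 6, 7, 8] / [3] / [4] / [9];  Q = [1, 3, 5, 7, 8] / [2] / [4] / [6]
  Insert 1 (step 9): P = [1, 5, 6, 7, 8] / [2] / [3] / [4] / [9];  Q = [1, 3, 5, 7, 8] / [2] / [4] / [6] / [9]
Final shape: (5, 1, 1, 1, 1).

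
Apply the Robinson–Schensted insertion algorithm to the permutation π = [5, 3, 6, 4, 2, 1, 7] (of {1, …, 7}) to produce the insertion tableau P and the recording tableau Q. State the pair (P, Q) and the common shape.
P = [1, 4, 7] / [2, 6] / [3] / [5];  Q = [1, 3, 7] / [2, 4] / [5] / [6];  common shape = (3, 2, 1, 1)

Row-insert the values π_1, π_2, … into P one at a time, bumping the leftmost entry strictly greater than the inserted value down to the next row. The recording tableau Q records, in position (i, j), the step at which that cell was added to P.
  Insert 5 (step 1): P = [5];  Q = [1]
  Insert 3 (step 2): P = [3] / [5];  Q = [1] / [2]
  Insert 6 (step 3): P = [3, 6] / [5];  Q = [1, 3] / [2]
  Insert 4 (step 4): P = [3, 4] / [5, 6];  Q = [1, 3] / [2, 4]
  Insert 2 (step 5): P = [2, 4] / [3, 6] / [5];  Q = [1, 3] / [2, 4] / [5]
  Insert 1 (step 6): P = [1, 4] / [2, 6] / [3] / [5];  Q = [1, 3] / [2, 4] / [5] / [6]
  Insert 7 (step 7): P = [1, 4, 7] / [2, 6] / [3] / [5];  Q = [1, 3, 7] / [2, 4] / [5] / [6]
Final shape: (3, 2, 1, 1).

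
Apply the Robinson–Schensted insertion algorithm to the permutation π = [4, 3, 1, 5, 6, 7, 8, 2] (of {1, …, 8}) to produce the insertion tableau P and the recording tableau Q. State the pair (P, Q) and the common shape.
P = [1, 2, 6, 7, 8] / [3, 5] / [4];  Q = [1, 4, 5, 6, 7] / [2, 8] / [3];  common shape = (5, 2, 1)

Row-insert the values π_1, π_2, … into P one at a time, bumping the leftmost entry strictly greater than the inserted value down to the next row. The recording tableau Q records, in position (i, j), the step at which that cell was added to P.
  Insert 4 (step 1): P = [4];  Q = [1]
  Insert 3 (step 2): P = [3] / [4];  Q = [1] / [2]
  Insert 1 (step 3): P = [1] / [3] / [4];  Q = [1] / [2] / [3]
  Insert 5 (step 4): P = [1, 5] / [3] / [4];  Q = [1, 4] / [2] / [3]
  Insert 6 (step 5): P = [1, 5, 6] / [3] / [4];  Q = [1, 4, 5] / [2] / [3]
  Insert 7 (step 6): P = [1, 5, 6, 7] / [3] / [4];  Q = [1, 4, 5, 6] / [2] / [3]
  Insert 8 (step 7): P = [1, 5, 6, 7, 8] / [3] / [4];  Q = [1, 4, 5, 6, 7] / [2] / [3]
  Insert 2 (step 8): P = [1, 2, 6, 7, 8] / [3, 5] / [4];  Q = [1, 4, 5, 6, 7] / [2, 8] / [3]
Final shape: (5, 2, 1).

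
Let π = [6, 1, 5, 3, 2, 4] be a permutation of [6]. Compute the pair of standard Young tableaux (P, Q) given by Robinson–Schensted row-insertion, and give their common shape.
P = [1, 2, 4] / [3] / [5] / [6];  Q = [1, 3, 6] / [2] / [4] / [5];  common shape = (3, 1, 1, 1)

Row-insert the values π_1, π_2, … into P one at a time, bumping the leftmost entry strictly greater than the inserted value down to the next row. The recording tableau Q records, in position (i, j), the step at which that cell was added to P.
  Insert 6 (step 1): P = [6];  Q = [1]
  Insert 1 (step 2): P = [1] / [6];  Q = [1] / [2]
  Insert 5 (step 3): P = [1, 5] / [6];  Q = [1, 3] / [2]
  Insert 3 (step 4): P = [1, 3] / [5] / [6];  Q = [1, 3] / [2] / [4]
  Insert 2 (step 5): P = [1, 2] / [3] / [5] / [6];  Q = [1, 3] / [2] / [4] / [5]
  Insert 4 (step 6): P = [1, 2, 4] / [3] / [5] / [6];  Q = [1, 3, 6] / [2] / [4] / [5]
Final shape: (3, 1, 1, 1).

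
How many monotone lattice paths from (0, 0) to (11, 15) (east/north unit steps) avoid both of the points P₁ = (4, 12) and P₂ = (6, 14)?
Number of paths = 7340720

Inclusion–exclusion. Total paths: C(26, 11) = 7726160. Through P₁: C(16, 4)·C(10, 7) = 218400. Through P₂: C(20, 6)·C(6, 5) = 232560. Since P₁ is strictly southwest of P₂, a monotone path through both must visit P₁ then P₂; paths through both = C(16, 4)·C(4, 2)·C(6, 5) = 65520. Avoid both = 7726160 − 218400 − 232560 + 65520 = 7340720.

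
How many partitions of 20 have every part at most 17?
p(20, parts ≤ 17) = 623

Use the recurrence p(n, m) = p(n, m−1) + p(n−m, m): either the largest part is < m (count p(n, m−1)) or the largest part is exactly m (remove one copy of m, count p(n−m, m)). With p(0, ·) = 1 this gives p(20, parts ≤ 17) = 623. (By conjugating Young diagrams, this also counts partitions of 20 into at most 17 parts.)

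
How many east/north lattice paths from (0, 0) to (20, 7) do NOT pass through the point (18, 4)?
Number of paths = 814880

Total paths from (0, 0) to (20, 7): C(27, 20) = 888030. Paths through (18, 4): (paths (0, 0) → (18, 4)) × (paths (18, 4) → (20, 7)) = C(22, 18) · C(5, 2) = 7315 · 10 = 73150. Avoidance count = 888030 − 73150 = 814880.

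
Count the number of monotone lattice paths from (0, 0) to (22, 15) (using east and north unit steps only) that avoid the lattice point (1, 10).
Number of paths = 9363476180

Total paths from (0, 0) to (22, 15): C(37, 22) = 9364199760. Paths through (1, 10): (paths (0, 0) → (1, 10)) × (paths (1, 10) → (22, 15)) = C(11, 1) · C(26, 21) = 11 · 65780 = 723580. Avoidance count = 9364199760 − 723580 = 9363476180.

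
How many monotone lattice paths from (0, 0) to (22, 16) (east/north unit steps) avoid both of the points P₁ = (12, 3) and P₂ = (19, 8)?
Number of paths = 21412571425

Inclusion–exclusion. Total paths: C(38, 22) = 22239974430. Through P₁: C(15, 12)·C(23, 10) = 520550030. Through P₂: C(27, 19)·C(11, 3) = 366312375. Since P₁ is strictly southwest of P₂, a monotone path through both must visit P₁ then P₂; paths through both = C(15, 12)·C(12, 7)·C(11, 3) = 59459400. Avoid both = 22239974430 − 520550030 − 366312375 + 59459400 = 21412571425.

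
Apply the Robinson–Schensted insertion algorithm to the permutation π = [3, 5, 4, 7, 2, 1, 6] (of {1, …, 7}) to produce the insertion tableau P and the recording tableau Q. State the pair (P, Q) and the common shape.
P = [1, 4, 6] / [2, 7] / [3] / [5];  Q = [1, 2, 4] / [3, 7] / [5] / [6];  common shape = (3, 2, 1, 1)

Row-insert the values π_1, π_2, … into P one at a time, bumping the leftmost entry strictly greater than the inserted value down to the next row. The recording tableau Q records, in position (i, j), the step at which that cell was added to P.
  Insert 3 (step 1): P = [3];  Q = [1]
  Insert 5 (step 2): P = [3, 5];  Q = [1, 2]
  Insert 4 (step 3): P = [3, 4] / [5];  Q = [1, 2] / [3]
  Insert 7 (step 4): P = [3, 4, 7] / [5];  Q = [1, 2, 4] / [3]
  Insert 2 (step 5): P = [2, 4, 7] / [3] / [5];  Q = [1, 2, 4] / [3] / [5]
  Insert 1 (step 6): P = [1, 4, 7] / [2] / [3] / [5];  Q = [1, 2, 4] / [3] / [5] / [6]
  Insert 6 (step 7): P = [1, 4, 6] / [2, 7] / [3] / [5];  Q = [1, 2, 4] / [3, 7] / [5] / [6]
Final shape: (3, 2, 1, 1).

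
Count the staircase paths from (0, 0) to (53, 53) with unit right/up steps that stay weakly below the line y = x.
C_53 = 116157871455782434250553845880

These NE paths below the diagonal are counted by the Catalan number C_n = (1/(n + 1)) · C(2n, n). For n = 53: C_53 = (1/54) · C(106, 53) = 6272525058612251449529907677520/54 = 116157871455782434250553845880.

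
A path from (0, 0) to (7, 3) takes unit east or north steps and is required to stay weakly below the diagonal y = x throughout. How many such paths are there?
Number of paths = 75

By the reflection principle (André's argument), the number of monotone paths to (7, 3) with n ≤ m that never go above y = x is C(10, 7) − C(10, 8) = 120 − 45 = 75.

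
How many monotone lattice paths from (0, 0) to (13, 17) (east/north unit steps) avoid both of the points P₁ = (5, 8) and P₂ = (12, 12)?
Number of paths = 74796204

Inclusion–exclusion. Total paths: C(30, 13) = 119759850. Through P₁: C(13, 5)·C(17, 8) = 31286970. Through P₂: C(24, 12)·C(6, 1) = 16224936. Since P₁ is strictly southwest of P₂, a monotone path through both must visit P₁ then P₂; paths through both = C(13, 5)·C(11, 7)·C(6, 1) = 2548260. Avoid both = 119759850 − 31286970 − 16224936 + 2548260 = 74796204.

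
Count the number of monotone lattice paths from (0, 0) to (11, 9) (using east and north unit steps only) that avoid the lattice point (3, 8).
Number of paths = 166475

Total paths from (0, 0) to (11, 9): C(20, 11) = 167960. Paths through (3, 8): (paths (0, 0) → (3, 8)) × (paths (3, 8) → (11, 9)) = C(11, 3) · C(9, 8) = 165 · 9 = 1485. Avoidance count = 167960 − 1485 = 166475.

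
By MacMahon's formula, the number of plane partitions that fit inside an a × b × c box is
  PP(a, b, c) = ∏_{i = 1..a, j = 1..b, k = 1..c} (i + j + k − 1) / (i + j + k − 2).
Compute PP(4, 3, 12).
PP(4, 3, 12) = 176729280

Evaluate the triple product over i = 1..4, j = 1..3, k = 1..12. The factors are (2/1) · (3/2) · (4/3) · (5/4) · (6/5) · (7/6) · (8/7) · (9/8) · … (144 factors total). The numerators and denominators telescope so the product is an integer; carrying out the multiplication exactly gives PP(4, 3, 12) = 176729280.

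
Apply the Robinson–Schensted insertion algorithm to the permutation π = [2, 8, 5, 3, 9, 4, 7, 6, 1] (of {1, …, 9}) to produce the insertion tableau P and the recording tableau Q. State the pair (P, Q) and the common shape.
P = [1, 3, 4, 6] / [2, 7] / [5, 9] / [8];  Q = [1, 2, 5, 7] / [3, 6] / [4, 8] / [9];  common shape = (4, 2, 2, 1)

Row-insert the values π_1, π_2, … into P one at a time, bumping the leftmost entry strictly greater than the inserted value down to the next row. The recording tableau Q records, in position (i, j), the step at which that cell was added to P.
  Insert 2 (step 1): P = [2];  Q = [1]
  Insert 8 (step 2): P = [2, 8];  Q = [1, 2]
  Insert 5 (step 3): P = [2, 5] / [8];  Q = [1, 2] / [3]
  Insert 3 (step 4): P = [2, 3] / [5] / [8];  Q = [1, 2] / [3] / [4]
  Insert 9 (step 5): P = [2, 3, 9] / [5] / [8];  Q = [1, 2, 5] / [3] / [4]
  Insert 4 (step 6): P = [2, 3, 4] / [5, 9] / [8];  Q = [1, 2, 5] / [3, 6] / [4]
  Insert 7 (step 7): P = [2, 3, 4, 7] / [5, 9] / [8];  Q = [1, 2, 5, 7] / [3, 6] / [4]
  Insert 6 (step 8): P = [2, 3, 4, 6] / [5, 7] / [8, 9];  Q = [1, 2, 5, 7] / [3, 6] / [4, 8]
  Insert 1 (step 9): P = [1, 3, 4, 6] / [2, 7] / [5, 9] / [8];  Q = [1, 2, 5, 7] / [3, 6] / [4, 8] / [9]
Final shape: (4, 2, 2, 1).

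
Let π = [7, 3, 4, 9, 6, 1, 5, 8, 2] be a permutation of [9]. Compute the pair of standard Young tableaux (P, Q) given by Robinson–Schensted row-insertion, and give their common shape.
P = [1, 2, 5, 8] / [3, 4] / [6, 9] / [7];  Q = [1, 3, 4, 8] / [2, 5] / [6, 7] / [9];  common shape = (4, 2, 2, 1)

Row-insert the values π_1, π_2, … into P one at a time, bumping the leftmost entry strictly greater than the inserted value down to the next row. The recording tableau Q records, in position (i, j), the step at which that cell was added to P.
  Insert 7 (step 1): P = [7];  Q = [1]
  Insert 3 (step 2): P = [3] / [7];  Q = [1] / [2]
  Insert 4 (step 3): P = [3, 4] / [7];  Q = [1, 3] / [2]
  Insert 9 (step 4): P = [3, 4, 9] / [7];  Q = [1, 3, 4] / [2]
  Insert 6 (step 5): P = [3, 4, 6] / [7, 9];  Q = [1, 3, 4] / [2, 5]
  Insert 1 (step 6): P = [1, 4, 6] / [3, 9] / [7];  Q = [1, 3, 4] / [2, 5] / [6]
  Insert 5 (step 7): P = [1, 4, 5] / [3, 6] / [7, 9];  Q = [1, 3, 4] / [2, 5] / [6, 7]
  Insert 8 (step 8): P = [1, 4, 5, 8] / [3, 6] / [7, 9];  Q = [1, 3, 4, 8] / [2, 5] / [6, 7]
  Insert 2 (step 9): P = [1, 2, 5, 8] / [3, 4] / [6, 9] / [7];  Q = [1, 3, 4, 8] / [2, 5] / [6, 7] / [9]
Final shape: (4, 2, 2, 1).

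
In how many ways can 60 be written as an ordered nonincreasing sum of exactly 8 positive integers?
p(60, 8 parts) = 37638

Partitions of n into exactly k parts are in bijection with partitions of n − k into at most k parts (subtract 1 from each part). So p(60, exactly 8) = p(52, parts ≤ 8). Computing via the recurrence p(m, j) = p(m, j−1) + p(m−j, j) gives 37638.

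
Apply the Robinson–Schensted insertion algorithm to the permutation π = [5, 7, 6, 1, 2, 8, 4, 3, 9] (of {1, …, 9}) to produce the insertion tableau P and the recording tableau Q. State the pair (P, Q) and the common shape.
P = [1, 2, 3, 9] / [4, 6, 8] / [5] / [7];  Q = [1, 2, 6, 9] / [3, 5, 7] / [4] / [8];  common shape = (4, 3, 1, 1)

Row-insert the values π_1, π_2, … into P one at a time, bumping the leftmost entry strictly greater than the inserted value down to the next row. The recording tableau Q records, in position (i, j), the step at which that cell was added to P.
  Insert 5 (step 1): P = [5];  Q = [1]
  Insert 7 (step 2): P = [5, 7];  Q = [1, 2]
  Insert 6 (step 3): P = [5, 6] / [7];  Q = [1, 2] / [3]
  Insert 1 (step 4): P = [1, 6] / [5] / [7];  Q = [1, 2] / [3] / [4]
  Insert 2 (step 5): P = [1, 2] / [5, 6] / [7];  Q = [1, 2] / [3, 5] / [4]
  Insert 8 (step 6): P = [1, 2, 8] / [5, 6] / [7];  Q = [1, 2, 6] / [3, 5] / [4]
  Insert 4 (step 7): P = [1, 2, 4] / [5, 6, 8] / [7];  Q = [1, 2, 6] / [3, 5, 7] / [4]
  Insert 3 (step 8): P = [1, 2, 3] / [4, 6, 8] / [5] / [7];  Q = [1, 2, 6] / [3, 5, 7] / [4] / [8]
  Insert 9 (step 9): P = [1, 2, 3, 9] / [4, 6, 8] / [5] / [7];  Q = [1, 2, 6, 9] / [3, 5, 7] / [4] / [8]
Final shape: (4, 3, 1, 1).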